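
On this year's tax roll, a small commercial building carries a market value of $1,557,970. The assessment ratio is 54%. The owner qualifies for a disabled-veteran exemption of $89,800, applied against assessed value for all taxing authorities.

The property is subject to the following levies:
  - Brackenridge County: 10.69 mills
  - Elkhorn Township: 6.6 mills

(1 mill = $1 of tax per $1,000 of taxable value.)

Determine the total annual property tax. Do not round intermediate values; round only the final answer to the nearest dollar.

Assessed value = $1,557,970 × 0.54 = $841,303.8
Taxable value = $841,303.8 − $89,800 = $751,503.8
Brackenridge County: $751,503.8 × 0.01069 = $8,033.575622
Elkhorn Township: $751,503.8 × 0.0066 = $4,959.92508
Total = $8,033.575622 + $4,959.92508 = $12,993.500702

$12,994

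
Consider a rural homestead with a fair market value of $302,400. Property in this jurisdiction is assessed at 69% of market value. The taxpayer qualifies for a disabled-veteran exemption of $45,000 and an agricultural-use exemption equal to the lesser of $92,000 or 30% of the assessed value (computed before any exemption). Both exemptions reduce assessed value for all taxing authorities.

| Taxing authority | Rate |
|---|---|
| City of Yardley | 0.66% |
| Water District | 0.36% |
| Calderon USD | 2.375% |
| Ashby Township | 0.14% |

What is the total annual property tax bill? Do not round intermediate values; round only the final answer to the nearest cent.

Assessed value = $302,400 × 0.69 = $208,656
Agricultural-use exemption = min($92,000, 30% × $208,656) = min($92,000, $62,596.8) = $62,596.8 (percentage binds)
Taxable value = $208,656 − $45,000 − $62,596.8 = $101,059.2
City of Yardley: $101,059.2 × 0.0066 = $666.99072
Water District: $101,059.2 × 0.0036 = $363.81312
Calderon USD: $101,059.2 × 0.02375 = $2,400.156
Ashby Township: $101,059.2 × 0.0014 = $141.48288
Total = $3,572.44272

$3,572.44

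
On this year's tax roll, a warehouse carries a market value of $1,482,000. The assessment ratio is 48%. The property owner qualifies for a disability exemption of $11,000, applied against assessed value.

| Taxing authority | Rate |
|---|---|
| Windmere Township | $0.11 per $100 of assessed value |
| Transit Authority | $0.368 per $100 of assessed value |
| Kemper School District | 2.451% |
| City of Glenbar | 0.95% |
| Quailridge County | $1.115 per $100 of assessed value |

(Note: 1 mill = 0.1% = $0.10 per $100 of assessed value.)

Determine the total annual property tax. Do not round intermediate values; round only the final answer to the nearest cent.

Assessed value = $1,482,000 × 0.48 = $711,360
Taxable value = $711,360 − $11,000 = $700,360
Windmere Township: $700,360 × 0.0011 = $770.396
Transit Authority: $700,360 × 0.00368 = $2,577.3248
Kemper School District: $700,360 × 0.02451 = $17,165.8236
City of Glenbar: $700,360 × 0.0095 = $6,653.42
Quailridge County: $700,360 × 0.01115 = $7,809.014
Total = $34,975.9784

$34,975.98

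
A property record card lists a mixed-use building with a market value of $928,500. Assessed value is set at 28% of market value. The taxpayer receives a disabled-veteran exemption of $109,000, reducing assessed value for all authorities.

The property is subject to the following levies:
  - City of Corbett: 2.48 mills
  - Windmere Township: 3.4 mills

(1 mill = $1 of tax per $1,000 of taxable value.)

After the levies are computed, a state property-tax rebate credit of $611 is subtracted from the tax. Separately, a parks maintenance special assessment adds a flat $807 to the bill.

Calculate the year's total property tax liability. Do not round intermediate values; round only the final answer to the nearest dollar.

Assessed value = $928,500 × 0.28 = $259,980
Taxable value = $259,980 − $109,000 = $150,980
City of Corbett: $150,980 × 0.00248 = $374.4304
Windmere Township: $150,980 × 0.0034 = $513.332
Levies subtotal = $887.7624
After credit = $887.7624 − $611 = $276.7624
Total = $276.7624 + $807 = $1,083.7624

$1,084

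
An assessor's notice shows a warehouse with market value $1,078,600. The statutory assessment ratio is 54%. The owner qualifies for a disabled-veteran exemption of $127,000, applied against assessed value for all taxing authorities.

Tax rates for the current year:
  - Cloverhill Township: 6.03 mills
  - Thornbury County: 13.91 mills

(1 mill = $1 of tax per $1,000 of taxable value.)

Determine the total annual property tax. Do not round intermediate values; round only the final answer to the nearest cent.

$9,081.55

Assessed value = $1,078,600 × 0.54 = $582,444
Taxable value = $582,444 − $127,000 = $455,444
Cloverhill Township: $455,444 × 0.00603 = $2,746.32732
Thornbury County: $455,444 × 0.01391 = $6,335.22604
Total = $2,746.32732 + $6,335.22604 = $9,081.55336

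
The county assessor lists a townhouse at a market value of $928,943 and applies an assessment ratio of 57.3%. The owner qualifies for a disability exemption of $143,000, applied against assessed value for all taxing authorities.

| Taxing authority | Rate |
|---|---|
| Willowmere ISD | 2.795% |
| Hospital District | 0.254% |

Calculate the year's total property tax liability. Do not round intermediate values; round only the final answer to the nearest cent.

$11,869.28

Assessed value = $928,943 × 0.573 = $532,284.339
Taxable value = $532,284.339 − $143,000 = $389,284.339
Willowmere ISD: $389,284.339 × 0.02795 = $10,880.49727505
Hospital District: $389,284.339 × 0.00254 = $988.78222106
Total = $10,880.49727505 + $988.78222106 = $11,869.27949611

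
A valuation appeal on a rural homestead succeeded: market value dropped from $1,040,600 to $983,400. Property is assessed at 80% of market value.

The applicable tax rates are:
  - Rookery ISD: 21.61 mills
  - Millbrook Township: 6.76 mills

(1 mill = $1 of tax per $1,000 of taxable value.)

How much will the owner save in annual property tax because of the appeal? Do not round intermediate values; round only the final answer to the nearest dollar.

Old assessed value = $1,040,600 × 0.8 = $832,480
New assessed value = $983,400 × 0.8 = $786,720
Combined rate = 0.02161 + 0.00676 = 0.02837
Old tax = $832,480 × 0.02837 = $23,617.4576
New tax = $786,720 × 0.02837 = $22,319.2464
Reduction = $23,617.4576 − $22,319.2464 = $1,298.2112

$1,298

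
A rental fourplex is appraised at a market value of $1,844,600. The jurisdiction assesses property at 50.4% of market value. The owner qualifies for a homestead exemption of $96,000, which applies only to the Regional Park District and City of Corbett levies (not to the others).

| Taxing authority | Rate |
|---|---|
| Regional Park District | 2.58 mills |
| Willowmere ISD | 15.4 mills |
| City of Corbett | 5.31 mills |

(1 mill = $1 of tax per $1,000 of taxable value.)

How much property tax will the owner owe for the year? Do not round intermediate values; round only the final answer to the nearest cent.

$20,894.77

Assessed value = $1,844,600 × 0.504 = $929,678.4
Regional Park District: ($929,678.4 − $96,000) × 0.00258 = $833,678.4 × 0.00258 = $2,150.890272
Willowmere ISD: $929,678.4 × 0.0154 = $14,317.04736
City of Corbett: ($929,678.4 − $96,000) × 0.00531 = $833,678.4 × 0.00531 = $4,426.832304
Total = $20,894.769936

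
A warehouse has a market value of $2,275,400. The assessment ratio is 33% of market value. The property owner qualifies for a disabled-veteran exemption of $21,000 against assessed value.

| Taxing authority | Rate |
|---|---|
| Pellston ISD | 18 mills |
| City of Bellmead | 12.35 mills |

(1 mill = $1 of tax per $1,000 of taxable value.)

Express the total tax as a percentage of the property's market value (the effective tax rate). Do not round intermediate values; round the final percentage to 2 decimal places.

Assessed value = $2,275,400 × 0.33 = $750,882
Taxable value = $750,882 − $21,000 = $729,882
Pellston ISD: $729,882 × 0.018 = $13,137.876
City of Bellmead: $729,882 × 0.01235 = $9,014.0427
Total tax = $22,151.9187
Effective rate = $22,151.9187 ÷ $2,275,400 = 0.97% of market value

0.97%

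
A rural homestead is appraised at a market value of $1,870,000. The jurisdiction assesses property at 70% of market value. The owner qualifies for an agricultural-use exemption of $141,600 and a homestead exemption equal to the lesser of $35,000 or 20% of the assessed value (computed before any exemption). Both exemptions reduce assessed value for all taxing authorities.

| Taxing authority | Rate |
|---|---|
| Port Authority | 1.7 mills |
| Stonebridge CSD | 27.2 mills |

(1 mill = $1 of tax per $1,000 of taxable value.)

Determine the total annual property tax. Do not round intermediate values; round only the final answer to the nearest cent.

$32,726.36

Assessed value = $1,870,000 × 0.7 = $1,309,000
Homestead exemption = min($35,000, 20% × $1,309,000) = min($35,000, $261,800) = $35,000 (dollar cap binds)
Taxable value = $1,309,000 − $141,600 − $35,000 = $1,132,400
Port Authority: $1,132,400 × 0.0017 = $1,925.08
Stonebridge CSD: $1,132,400 × 0.0272 = $30,801.28
Total = $32,726.36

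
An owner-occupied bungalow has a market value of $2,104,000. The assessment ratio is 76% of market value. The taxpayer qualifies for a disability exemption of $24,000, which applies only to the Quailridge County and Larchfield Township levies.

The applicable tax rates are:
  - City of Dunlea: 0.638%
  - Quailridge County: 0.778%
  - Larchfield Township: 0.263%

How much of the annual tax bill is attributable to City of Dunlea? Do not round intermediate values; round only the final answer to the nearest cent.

$10,201.88

Assessed value = $2,104,000 × 0.76 = $1,599,040
City of Dunlea taxable value = $1,599,040 (exemption does not apply)
City of Dunlea levy = $1,599,040 × 0.00638 = $10,201.8752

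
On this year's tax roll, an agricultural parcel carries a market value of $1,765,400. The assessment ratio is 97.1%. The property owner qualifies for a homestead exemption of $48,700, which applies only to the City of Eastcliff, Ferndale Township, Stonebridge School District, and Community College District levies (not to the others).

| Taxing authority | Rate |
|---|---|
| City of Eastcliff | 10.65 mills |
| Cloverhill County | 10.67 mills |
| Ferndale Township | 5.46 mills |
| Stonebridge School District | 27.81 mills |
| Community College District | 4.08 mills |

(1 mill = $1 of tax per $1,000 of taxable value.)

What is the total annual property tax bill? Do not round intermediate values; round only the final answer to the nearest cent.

Assessed value = $1,765,400 × 0.971 = $1,714,203.4
City of Eastcliff: ($1,714,203.4 − $48,700) × 0.01065 = $1,665,503.4 × 0.01065 = $17,737.61121
Cloverhill County: $1,714,203.4 × 0.01067 = $18,290.550278
Ferndale Township: ($1,714,203.4 − $48,700) × 0.00546 = $1,665,503.4 × 0.00546 = $9,093.648564
Stonebridge School District: ($1,714,203.4 − $48,700) × 0.02781 = $1,665,503.4 × 0.02781 = $46,317.649554
Community College District: ($1,714,203.4 − $48,700) × 0.00408 = $1,665,503.4 × 0.00408 = $6,795.253872
Total = $98,234.713478

$98,234.71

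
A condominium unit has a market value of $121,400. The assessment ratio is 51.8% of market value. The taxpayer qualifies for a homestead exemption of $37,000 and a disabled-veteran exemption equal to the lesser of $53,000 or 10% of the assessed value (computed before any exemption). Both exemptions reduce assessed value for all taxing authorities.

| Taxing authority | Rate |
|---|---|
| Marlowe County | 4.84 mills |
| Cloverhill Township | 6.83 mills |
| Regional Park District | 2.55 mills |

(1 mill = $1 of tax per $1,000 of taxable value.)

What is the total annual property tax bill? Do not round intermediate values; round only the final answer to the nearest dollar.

Assessed value = $121,400 × 0.518 = $62,885.2
Disabled-veteran exemption = min($53,000, 10% × $62,885.2) = min($53,000, $6,288.52) = $6,288.52 (percentage binds)
Taxable value = $62,885.2 − $37,000 − $6,288.52 = $19,596.68
Marlowe County: $19,596.68 × 0.00484 = $94.8479312
Cloverhill Township: $19,596.68 × 0.00683 = $133.8453244
Regional Park District: $19,596.68 × 0.00255 = $49.971534
Total = $278.6647896

$279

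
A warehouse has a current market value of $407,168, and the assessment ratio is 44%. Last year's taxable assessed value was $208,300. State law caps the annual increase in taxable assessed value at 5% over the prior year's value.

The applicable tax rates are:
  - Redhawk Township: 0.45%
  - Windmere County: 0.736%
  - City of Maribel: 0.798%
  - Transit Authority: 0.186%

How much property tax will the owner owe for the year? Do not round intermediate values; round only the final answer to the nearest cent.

Uncapped assessed value = $407,168 × 0.44 = $179,153.92
Cap limit = $208,300 × 1.05 = $218,715
Taxable assessed value = min($179,153.92, $218,715) = $179,153.92 (cap does not bind)
Redhawk Township: $179,153.92 × 0.0045 = $806.19264
Windmere County: $179,153.92 × 0.00736 = $1,318.5728512
City of Maribel: $179,153.92 × 0.00798 = $1,429.6482816
Transit Authority: $179,153.92 × 0.00186 = $333.2262912
Total = $3,887.640064

$3,887.64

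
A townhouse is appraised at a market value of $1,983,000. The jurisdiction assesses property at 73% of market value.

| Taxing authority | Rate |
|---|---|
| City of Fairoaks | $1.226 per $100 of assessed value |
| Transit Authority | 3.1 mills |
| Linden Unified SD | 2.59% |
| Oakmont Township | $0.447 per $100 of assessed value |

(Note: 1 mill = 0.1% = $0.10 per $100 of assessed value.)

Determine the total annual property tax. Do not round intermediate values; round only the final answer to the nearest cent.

Assessed value = $1,983,000 × 0.73 = $1,447,590
City of Fairoaks: $1,447,590 × 0.01226 = $17,747.4534
Transit Authority: $1,447,590 × 0.0031 = $4,487.529
Linden Unified SD: $1,447,590 × 0.0259 = $37,492.581
Oakmont Township: $1,447,590 × 0.00447 = $6,470.7273
Total = $66,198.2907

$66,198.29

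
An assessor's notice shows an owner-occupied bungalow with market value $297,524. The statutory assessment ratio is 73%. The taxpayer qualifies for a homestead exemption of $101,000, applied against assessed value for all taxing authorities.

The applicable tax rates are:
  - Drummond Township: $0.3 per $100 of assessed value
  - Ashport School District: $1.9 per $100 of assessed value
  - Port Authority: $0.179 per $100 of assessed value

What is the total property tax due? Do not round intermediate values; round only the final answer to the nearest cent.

Assessed value = $297,524 × 0.73 = $217,192.52
Taxable value = $217,192.52 − $101,000 = $116,192.52
Drummond Township: $116,192.52 × 0.003 = $348.57756
Ashport School District: $116,192.52 × 0.019 = $2,207.65788
Port Authority: $116,192.52 × 0.00179 = $207.9846108
Total = $348.57756 + $2,207.65788 + $207.9846108 = $2,764.2200508

$2,764.22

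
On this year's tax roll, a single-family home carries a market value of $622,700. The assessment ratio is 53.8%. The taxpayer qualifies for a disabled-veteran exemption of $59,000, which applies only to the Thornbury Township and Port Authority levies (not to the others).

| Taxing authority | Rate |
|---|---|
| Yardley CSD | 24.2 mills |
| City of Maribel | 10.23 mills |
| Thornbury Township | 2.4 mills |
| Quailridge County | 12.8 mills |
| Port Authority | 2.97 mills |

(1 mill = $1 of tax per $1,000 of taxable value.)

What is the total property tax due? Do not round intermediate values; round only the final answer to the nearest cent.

$17,304.83

Assessed value = $622,700 × 0.538 = $335,012.6
Yardley CSD: $335,012.6 × 0.0242 = $8,107.30492
City of Maribel: $335,012.6 × 0.01023 = $3,427.178898
Thornbury Township: ($335,012.6 − $59,000) × 0.0024 = $276,012.6 × 0.0024 = $662.43024
Quailridge County: $335,012.6 × 0.0128 = $4,288.16128
Port Authority: ($335,012.6 − $59,000) × 0.00297 = $276,012.6 × 0.00297 = $819.757422
Total = $17,304.83276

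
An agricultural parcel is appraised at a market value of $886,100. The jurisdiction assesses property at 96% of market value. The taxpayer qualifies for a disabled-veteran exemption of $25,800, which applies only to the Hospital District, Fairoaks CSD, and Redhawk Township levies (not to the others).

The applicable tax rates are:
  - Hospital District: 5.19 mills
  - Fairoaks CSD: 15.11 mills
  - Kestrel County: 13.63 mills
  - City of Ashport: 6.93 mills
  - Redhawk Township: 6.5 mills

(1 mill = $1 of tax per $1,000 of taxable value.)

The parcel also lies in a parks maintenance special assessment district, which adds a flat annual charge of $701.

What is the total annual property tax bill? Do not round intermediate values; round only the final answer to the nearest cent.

$40,296.63

Assessed value = $886,100 × 0.96 = $850,656
Hospital District: ($850,656 − $25,800) × 0.00519 = $824,856 × 0.00519 = $4,281.00264
Fairoaks CSD: ($850,656 − $25,800) × 0.01511 = $824,856 × 0.01511 = $12,463.57416
Kestrel County: $850,656 × 0.01363 = $11,594.44128
City of Ashport: $850,656 × 0.00693 = $5,895.04608
Redhawk Township: ($850,656 − $25,800) × 0.0065 = $824,856 × 0.0065 = $5,361.564
Levies subtotal = $39,595.62816
Total = $39,595.62816 + $701 = $40,296.62816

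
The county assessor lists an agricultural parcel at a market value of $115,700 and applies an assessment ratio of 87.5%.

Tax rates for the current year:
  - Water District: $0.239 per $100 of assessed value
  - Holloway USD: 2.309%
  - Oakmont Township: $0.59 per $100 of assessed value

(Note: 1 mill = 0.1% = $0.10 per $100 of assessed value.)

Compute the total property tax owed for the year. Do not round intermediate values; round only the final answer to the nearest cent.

$3,176.83

Assessed value = $115,700 × 0.875 = $101,237.5
Water District: $101,237.5 × 0.00239 = $241.957625
Holloway USD: $101,237.5 × 0.02309 = $2,337.573875
Oakmont Township: $101,237.5 × 0.0059 = $597.30125
Total = $3,176.83275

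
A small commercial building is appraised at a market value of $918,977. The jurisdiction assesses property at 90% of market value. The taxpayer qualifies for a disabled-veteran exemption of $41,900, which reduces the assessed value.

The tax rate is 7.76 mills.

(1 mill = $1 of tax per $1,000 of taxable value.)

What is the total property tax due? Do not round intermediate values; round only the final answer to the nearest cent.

Assessed value = $918,977 × 0.9 = $827,079.3
Taxable value = $827,079.3 − $41,900 = $785,179.3
Tax = $785,179.3 × 0.00776 = $6,092.991368

$6,092.99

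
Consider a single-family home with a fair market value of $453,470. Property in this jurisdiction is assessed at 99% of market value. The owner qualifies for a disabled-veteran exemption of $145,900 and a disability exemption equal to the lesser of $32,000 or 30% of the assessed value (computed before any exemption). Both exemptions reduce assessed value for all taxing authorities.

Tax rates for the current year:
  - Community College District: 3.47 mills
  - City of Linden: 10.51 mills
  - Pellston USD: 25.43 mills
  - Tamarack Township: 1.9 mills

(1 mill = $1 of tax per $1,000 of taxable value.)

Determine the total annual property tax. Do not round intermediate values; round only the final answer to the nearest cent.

$11,196.47

Assessed value = $453,470 × 0.99 = $448,935.3
Disability exemption = min($32,000, 30% × $448,935.3) = min($32,000, $134,680.59) = $32,000 (dollar cap binds)
Taxable value = $448,935.3 − $145,900 − $32,000 = $271,035.3
Community College District: $271,035.3 × 0.00347 = $940.492491
City of Linden: $271,035.3 × 0.01051 = $2,848.581003
Pellston USD: $271,035.3 × 0.02543 = $6,892.427679
Tamarack Township: $271,035.3 × 0.0019 = $514.96707
Total = $11,196.468243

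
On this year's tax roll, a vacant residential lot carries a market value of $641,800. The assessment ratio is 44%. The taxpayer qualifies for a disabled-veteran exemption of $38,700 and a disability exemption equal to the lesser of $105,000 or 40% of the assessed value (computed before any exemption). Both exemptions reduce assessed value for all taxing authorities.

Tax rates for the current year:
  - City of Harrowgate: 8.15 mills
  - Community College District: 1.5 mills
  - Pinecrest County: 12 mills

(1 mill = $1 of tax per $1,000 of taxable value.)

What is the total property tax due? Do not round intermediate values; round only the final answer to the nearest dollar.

Assessed value = $641,800 × 0.44 = $282,392
Disability exemption = min($105,000, 40% × $282,392) = min($105,000, $112,956.8) = $105,000 (dollar cap binds)
Taxable value = $282,392 − $38,700 − $105,000 = $138,692
City of Harrowgate: $138,692 × 0.00815 = $1,130.3398
Community College District: $138,692 × 0.0015 = $208.038
Pinecrest County: $138,692 × 0.012 = $1,664.304
Total = $3,002.6818

$3,003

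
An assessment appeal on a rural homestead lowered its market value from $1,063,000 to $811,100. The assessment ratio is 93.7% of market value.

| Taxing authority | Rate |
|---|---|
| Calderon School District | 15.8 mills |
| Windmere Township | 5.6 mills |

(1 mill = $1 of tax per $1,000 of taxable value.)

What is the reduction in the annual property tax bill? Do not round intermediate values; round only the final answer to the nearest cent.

Old assessed value = $1,063,000 × 0.937 = $996,031
New assessed value = $811,100 × 0.937 = $760,000.7
Combined rate = 0.0158 + 0.0056 = 0.0214
Old tax = $996,031 × 0.0214 = $21,315.0634
New tax = $760,000.7 × 0.0214 = $16,264.01498
Reduction = $21,315.0634 − $16,264.01498 = $5,051.04842

$5,051.05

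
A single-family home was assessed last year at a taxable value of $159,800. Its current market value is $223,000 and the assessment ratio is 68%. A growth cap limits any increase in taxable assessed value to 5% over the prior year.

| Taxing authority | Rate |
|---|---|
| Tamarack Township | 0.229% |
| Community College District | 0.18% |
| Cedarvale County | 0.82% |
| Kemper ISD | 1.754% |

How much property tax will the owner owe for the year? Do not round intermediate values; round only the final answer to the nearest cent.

$4,523.42

Uncapped assessed value = $223,000 × 0.68 = $151,640
Cap limit = $159,800 × 1.05 = $167,790
Taxable assessed value = min($151,640, $167,790) = $151,640 (cap does not bind)
Tamarack Township: $151,640 × 0.00229 = $347.2556
Community College District: $151,640 × 0.0018 = $272.952
Cedarvale County: $151,640 × 0.0082 = $1,243.448
Kemper ISD: $151,640 × 0.01754 = $2,659.7656
Total = $4,523.4212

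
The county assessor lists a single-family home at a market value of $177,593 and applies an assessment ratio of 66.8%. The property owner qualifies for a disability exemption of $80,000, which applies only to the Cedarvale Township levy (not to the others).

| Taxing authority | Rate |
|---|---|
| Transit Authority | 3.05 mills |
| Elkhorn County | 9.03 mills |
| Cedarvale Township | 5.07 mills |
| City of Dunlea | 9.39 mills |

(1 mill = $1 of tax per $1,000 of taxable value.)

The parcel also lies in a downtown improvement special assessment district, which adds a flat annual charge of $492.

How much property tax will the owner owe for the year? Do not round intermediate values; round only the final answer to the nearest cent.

Assessed value = $177,593 × 0.668 = $118,632.124
Transit Authority: $118,632.124 × 0.00305 = $361.8279782
Elkhorn County: $118,632.124 × 0.00903 = $1,071.24807972
Cedarvale Township: ($118,632.124 − $80,000) × 0.00507 = $38,632.124 × 0.00507 = $195.86486868
City of Dunlea: $118,632.124 × 0.00939 = $1,113.95564436
Levies subtotal = $2,742.89657096
Total = $2,742.89657096 + $492 = $3,234.89657096

$3,234.90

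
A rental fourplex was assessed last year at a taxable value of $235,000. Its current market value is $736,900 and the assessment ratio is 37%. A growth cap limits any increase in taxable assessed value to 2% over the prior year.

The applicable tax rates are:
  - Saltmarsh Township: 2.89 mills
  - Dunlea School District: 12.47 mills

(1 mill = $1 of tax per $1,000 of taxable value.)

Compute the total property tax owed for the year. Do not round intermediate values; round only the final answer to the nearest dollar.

Uncapped assessed value = $736,900 × 0.37 = $272,653
Cap limit = $235,000 × 1.02 = $239,700
Taxable assessed value = min($272,653, $239,700) = $239,700 (cap binds)
Saltmarsh Township: $239,700 × 0.00289 = $692.733
Dunlea School District: $239,700 × 0.01247 = $2,989.059
Total = $3,681.792

$3,682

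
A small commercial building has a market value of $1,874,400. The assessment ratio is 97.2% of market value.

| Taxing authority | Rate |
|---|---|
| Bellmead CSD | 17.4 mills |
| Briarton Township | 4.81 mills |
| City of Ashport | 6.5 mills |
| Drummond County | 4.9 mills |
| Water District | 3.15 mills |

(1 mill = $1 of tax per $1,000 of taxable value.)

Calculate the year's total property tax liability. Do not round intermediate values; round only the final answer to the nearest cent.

$66,973.66

Assessed value = $1,874,400 × 0.972 = $1,821,916.8
Bellmead CSD: $1,821,916.8 × 0.0174 = $31,701.35232
Briarton Township: $1,821,916.8 × 0.00481 = $8,763.419808
City of Ashport: $1,821,916.8 × 0.0065 = $11,842.4592
Drummond County: $1,821,916.8 × 0.0049 = $8,927.39232
Water District: $1,821,916.8 × 0.00315 = $5,739.03792
Total = $31,701.35232 + $8,763.419808 + $11,842.4592 + $8,927.39232 + $5,739.03792 = $66,973.661568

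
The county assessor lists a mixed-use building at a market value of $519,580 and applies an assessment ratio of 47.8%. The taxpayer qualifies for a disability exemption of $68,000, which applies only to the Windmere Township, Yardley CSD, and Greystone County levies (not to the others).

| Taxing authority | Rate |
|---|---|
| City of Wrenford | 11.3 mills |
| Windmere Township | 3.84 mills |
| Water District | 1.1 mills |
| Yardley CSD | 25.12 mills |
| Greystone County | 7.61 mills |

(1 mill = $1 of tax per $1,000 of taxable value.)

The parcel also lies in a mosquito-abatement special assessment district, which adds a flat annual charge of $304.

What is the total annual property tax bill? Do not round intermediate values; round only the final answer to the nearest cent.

Assessed value = $519,580 × 0.478 = $248,359.24
City of Wrenford: $248,359.24 × 0.0113 = $2,806.459412
Windmere Township: ($248,359.24 − $68,000) × 0.00384 = $180,359.24 × 0.00384 = $692.5794816
Water District: $248,359.24 × 0.0011 = $273.195164
Yardley CSD: ($248,359.24 − $68,000) × 0.02512 = $180,359.24 × 0.02512 = $4,530.6241088
Greystone County: ($248,359.24 − $68,000) × 0.00761 = $180,359.24 × 0.00761 = $1,372.5338164
Levies subtotal = $9,675.3919828
Total = $9,675.3919828 + $304 = $9,979.3919828

$9,979.39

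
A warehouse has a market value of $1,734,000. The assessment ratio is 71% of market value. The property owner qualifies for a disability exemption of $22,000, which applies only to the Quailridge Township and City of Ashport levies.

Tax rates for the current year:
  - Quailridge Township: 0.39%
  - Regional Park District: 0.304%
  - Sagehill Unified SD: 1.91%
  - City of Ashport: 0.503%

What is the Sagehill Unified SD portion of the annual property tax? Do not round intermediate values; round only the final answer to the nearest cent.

Assessed value = $1,734,000 × 0.71 = $1,231,140
Sagehill Unified SD taxable value = $1,231,140 (exemption does not apply)
Sagehill Unified SD levy = $1,231,140 × 0.0191 = $23,514.774

$23,514.77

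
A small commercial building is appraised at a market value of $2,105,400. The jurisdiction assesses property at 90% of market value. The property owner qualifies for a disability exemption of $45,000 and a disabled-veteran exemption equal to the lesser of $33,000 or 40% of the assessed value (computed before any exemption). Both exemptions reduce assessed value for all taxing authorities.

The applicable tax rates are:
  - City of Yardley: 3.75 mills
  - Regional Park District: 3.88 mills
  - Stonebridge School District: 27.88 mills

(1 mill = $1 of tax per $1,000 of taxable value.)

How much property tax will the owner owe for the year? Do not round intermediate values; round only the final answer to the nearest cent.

$64,516.70

Assessed value = $2,105,400 × 0.9 = $1,894,860
Disabled-veteran exemption = min($33,000, 40% × $1,894,860) = min($33,000, $757,944) = $33,000 (dollar cap binds)
Taxable value = $1,894,860 − $45,000 − $33,000 = $1,816,860
City of Yardley: $1,816,860 × 0.00375 = $6,813.225
Regional Park District: $1,816,860 × 0.00388 = $7,049.4168
Stonebridge School District: $1,816,860 × 0.02788 = $50,654.0568
Total = $64,516.6986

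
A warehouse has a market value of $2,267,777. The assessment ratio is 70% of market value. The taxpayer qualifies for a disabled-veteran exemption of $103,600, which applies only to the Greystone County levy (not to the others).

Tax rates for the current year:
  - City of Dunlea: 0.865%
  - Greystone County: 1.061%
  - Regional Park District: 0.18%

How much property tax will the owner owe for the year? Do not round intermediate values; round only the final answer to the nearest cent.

$32,332.37

Assessed value = $2,267,777 × 0.7 = $1,587,443.9
City of Dunlea: $1,587,443.9 × 0.00865 = $13,731.389735
Greystone County: ($1,587,443.9 − $103,600) × 0.01061 = $1,483,843.9 × 0.01061 = $15,743.583779
Regional Park District: $1,587,443.9 × 0.0018 = $2,857.39902
Total = $32,332.372534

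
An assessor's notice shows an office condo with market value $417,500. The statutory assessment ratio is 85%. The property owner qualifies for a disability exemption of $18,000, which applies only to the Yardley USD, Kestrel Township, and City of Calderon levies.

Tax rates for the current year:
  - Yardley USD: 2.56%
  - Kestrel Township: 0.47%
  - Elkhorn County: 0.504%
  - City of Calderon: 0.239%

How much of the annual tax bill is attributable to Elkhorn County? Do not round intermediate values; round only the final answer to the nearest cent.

$1,788.57

Assessed value = $417,500 × 0.85 = $354,875
Elkhorn County taxable value = $354,875 (exemption does not apply)
Elkhorn County levy = $354,875 × 0.00504 = $1,788.57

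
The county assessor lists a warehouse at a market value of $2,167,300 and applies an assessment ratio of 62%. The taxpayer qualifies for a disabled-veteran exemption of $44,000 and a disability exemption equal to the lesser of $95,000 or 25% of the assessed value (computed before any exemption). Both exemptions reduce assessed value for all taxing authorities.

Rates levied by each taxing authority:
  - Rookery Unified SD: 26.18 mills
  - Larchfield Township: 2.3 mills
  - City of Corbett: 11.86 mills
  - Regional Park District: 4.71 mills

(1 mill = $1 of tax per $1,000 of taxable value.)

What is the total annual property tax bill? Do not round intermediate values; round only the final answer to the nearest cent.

Assessed value = $2,167,300 × 0.62 = $1,343,726
Disability exemption = min($95,000, 25% × $1,343,726) = min($95,000, $335,931.5) = $95,000 (dollar cap binds)
Taxable value = $1,343,726 − $44,000 − $95,000 = $1,204,726
Rookery Unified SD: $1,204,726 × 0.02618 = $31,539.72668
Larchfield Township: $1,204,726 × 0.0023 = $2,770.8698
City of Corbett: $1,204,726 × 0.01186 = $14,288.05036
Regional Park District: $1,204,726 × 0.00471 = $5,674.25946
Total = $54,272.9063

$54,272.91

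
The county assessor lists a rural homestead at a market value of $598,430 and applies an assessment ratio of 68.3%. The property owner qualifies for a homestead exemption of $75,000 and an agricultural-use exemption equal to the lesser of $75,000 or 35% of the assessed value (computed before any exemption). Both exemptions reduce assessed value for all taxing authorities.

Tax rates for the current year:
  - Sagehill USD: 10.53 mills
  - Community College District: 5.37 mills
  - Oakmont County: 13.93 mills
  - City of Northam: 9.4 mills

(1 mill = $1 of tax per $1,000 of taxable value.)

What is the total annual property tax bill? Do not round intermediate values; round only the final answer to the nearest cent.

$10,149.89

Assessed value = $598,430 × 0.683 = $408,727.69
Agricultural-use exemption = min($75,000, 35% × $408,727.69) = min($75,000, $143,054.6915) = $75,000 (dollar cap binds)
Taxable value = $408,727.69 − $75,000 − $75,000 = $258,727.69
Sagehill USD: $258,727.69 × 0.01053 = $2,724.4025757
Community College District: $258,727.69 × 0.00537 = $1,389.3676953
Oakmont County: $258,727.69 × 0.01393 = $3,604.0767217
City of Northam: $258,727.69 × 0.0094 = $2,432.040286
Total = $10,149.8872787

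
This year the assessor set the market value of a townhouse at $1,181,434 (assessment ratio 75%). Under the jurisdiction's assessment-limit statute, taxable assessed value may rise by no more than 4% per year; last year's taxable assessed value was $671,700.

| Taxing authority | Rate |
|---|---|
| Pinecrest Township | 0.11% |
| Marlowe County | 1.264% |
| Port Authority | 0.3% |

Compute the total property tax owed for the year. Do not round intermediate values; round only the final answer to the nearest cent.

Uncapped assessed value = $1,181,434 × 0.75 = $886,075.5
Cap limit = $671,700 × 1.04 = $698,568
Taxable assessed value = min($886,075.5, $698,568) = $698,568 (cap binds)
Pinecrest Township: $698,568 × 0.0011 = $768.4248
Marlowe County: $698,568 × 0.01264 = $8,829.89952
Port Authority: $698,568 × 0.003 = $2,095.704
Total = $11,694.02832

$11,694.03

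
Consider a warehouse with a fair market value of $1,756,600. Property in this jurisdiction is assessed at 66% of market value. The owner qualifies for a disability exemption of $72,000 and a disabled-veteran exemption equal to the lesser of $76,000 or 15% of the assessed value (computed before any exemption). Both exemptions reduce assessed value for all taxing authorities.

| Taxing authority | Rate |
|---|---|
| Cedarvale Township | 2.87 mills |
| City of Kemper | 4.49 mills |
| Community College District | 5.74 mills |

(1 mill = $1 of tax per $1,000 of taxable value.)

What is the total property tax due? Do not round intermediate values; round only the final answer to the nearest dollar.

Assessed value = $1,756,600 × 0.66 = $1,159,356
Disabled-veteran exemption = min($76,000, 15% × $1,159,356) = min($76,000, $173,903.4) = $76,000 (dollar cap binds)
Taxable value = $1,159,356 − $72,000 − $76,000 = $1,011,356
Cedarvale Township: $1,011,356 × 0.00287 = $2,902.59172
City of Kemper: $1,011,356 × 0.00449 = $4,540.98844
Community College District: $1,011,356 × 0.00574 = $5,805.18344
Total = $13,248.7636

$13,249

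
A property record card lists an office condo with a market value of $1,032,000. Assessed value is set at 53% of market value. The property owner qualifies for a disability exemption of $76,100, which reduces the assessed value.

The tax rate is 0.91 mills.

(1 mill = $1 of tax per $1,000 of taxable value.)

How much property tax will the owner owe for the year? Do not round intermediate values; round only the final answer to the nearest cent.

Assessed value = $1,032,000 × 0.53 = $546,960
Taxable value = $546,960 − $76,100 = $470,860
Tax = $470,860 × 0.00091 = $428.4826

$428.48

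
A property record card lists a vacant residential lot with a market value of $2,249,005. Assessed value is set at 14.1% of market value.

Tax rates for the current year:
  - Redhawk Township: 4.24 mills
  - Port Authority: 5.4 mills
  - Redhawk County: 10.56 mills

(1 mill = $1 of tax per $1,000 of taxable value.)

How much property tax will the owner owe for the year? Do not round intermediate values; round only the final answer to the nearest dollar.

$6,406

Assessed value = $2,249,005 × 0.141 = $317,109.705
Redhawk Township: $317,109.705 × 0.00424 = $1,344.5451492
Port Authority: $317,109.705 × 0.0054 = $1,712.392407
Redhawk County: $317,109.705 × 0.01056 = $3,348.6784848
Total = $1,344.5451492 + $1,712.392407 + $3,348.6784848 = $6,405.616041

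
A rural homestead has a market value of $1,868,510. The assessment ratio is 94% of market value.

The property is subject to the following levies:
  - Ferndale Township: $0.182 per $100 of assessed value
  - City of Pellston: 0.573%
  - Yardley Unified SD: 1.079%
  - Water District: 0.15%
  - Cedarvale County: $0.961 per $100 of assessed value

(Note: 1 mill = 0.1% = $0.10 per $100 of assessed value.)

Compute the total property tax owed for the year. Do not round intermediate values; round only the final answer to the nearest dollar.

$51,726

Assessed value = $1,868,510 × 0.94 = $1,756,399.4
Ferndale Township: $1,756,399.4 × 0.00182 = $3,196.646908
City of Pellston: $1,756,399.4 × 0.00573 = $10,064.168562
Yardley Unified SD: $1,756,399.4 × 0.01079 = $18,951.549526
Water District: $1,756,399.4 × 0.0015 = $2,634.5991
Cedarvale County: $1,756,399.4 × 0.00961 = $16,878.998234
Total = $51,725.96233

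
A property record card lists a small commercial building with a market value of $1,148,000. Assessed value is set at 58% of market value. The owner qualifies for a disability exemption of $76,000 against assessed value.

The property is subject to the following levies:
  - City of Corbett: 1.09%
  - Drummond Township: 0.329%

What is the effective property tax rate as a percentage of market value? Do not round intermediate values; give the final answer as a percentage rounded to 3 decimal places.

0.729%

Assessed value = $1,148,000 × 0.58 = $665,840
Taxable value = $665,840 − $76,000 = $589,840
City of Corbett: $589,840 × 0.0109 = $6,429.256
Drummond Township: $589,840 × 0.00329 = $1,940.5736
Total tax = $8,369.8296
Effective rate = $8,369.8296 ÷ $1,148,000 = 0.729% of market value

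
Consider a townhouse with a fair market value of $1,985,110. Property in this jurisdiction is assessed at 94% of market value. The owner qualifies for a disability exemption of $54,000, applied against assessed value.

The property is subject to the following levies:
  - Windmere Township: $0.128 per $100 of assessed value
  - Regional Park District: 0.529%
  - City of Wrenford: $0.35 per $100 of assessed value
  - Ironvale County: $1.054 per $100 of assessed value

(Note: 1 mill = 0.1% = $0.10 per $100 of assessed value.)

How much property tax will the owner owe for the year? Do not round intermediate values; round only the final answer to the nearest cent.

Assessed value = $1,985,110 × 0.94 = $1,866,003.4
Taxable value = $1,866,003.4 − $54,000 = $1,812,003.4
Windmere Township: $1,812,003.4 × 0.00128 = $2,319.364352
Regional Park District: $1,812,003.4 × 0.00529 = $9,585.497986
City of Wrenford: $1,812,003.4 × 0.0035 = $6,342.0119
Ironvale County: $1,812,003.4 × 0.01054 = $19,098.515836
Total = $37,345.390074

$37,345.39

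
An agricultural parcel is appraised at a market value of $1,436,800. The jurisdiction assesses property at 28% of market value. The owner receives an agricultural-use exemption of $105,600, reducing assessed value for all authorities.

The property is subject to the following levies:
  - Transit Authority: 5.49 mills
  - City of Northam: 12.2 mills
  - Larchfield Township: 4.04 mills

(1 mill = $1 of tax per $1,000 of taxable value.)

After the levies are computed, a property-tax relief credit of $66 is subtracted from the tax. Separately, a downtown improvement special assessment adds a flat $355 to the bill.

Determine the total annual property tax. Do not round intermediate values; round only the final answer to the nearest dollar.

$6,736

Assessed value = $1,436,800 × 0.28 = $402,304
Taxable value = $402,304 − $105,600 = $296,704
Transit Authority: $296,704 × 0.00549 = $1,628.90496
City of Northam: $296,704 × 0.0122 = $3,619.7888
Larchfield Township: $296,704 × 0.00404 = $1,198.68416
Levies subtotal = $6,447.37792
After credit = $6,447.37792 − $66 = $6,381.37792
Total = $6,381.37792 + $355 = $6,736.37792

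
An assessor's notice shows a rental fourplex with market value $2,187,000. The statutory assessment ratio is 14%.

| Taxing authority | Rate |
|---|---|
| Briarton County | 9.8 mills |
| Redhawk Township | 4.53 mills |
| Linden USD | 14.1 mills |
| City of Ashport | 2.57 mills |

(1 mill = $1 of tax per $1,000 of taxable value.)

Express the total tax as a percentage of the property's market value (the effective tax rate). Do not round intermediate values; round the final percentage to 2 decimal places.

0.43%

Assessed value = $2,187,000 × 0.14 = $306,180
Briarton County: $306,180 × 0.0098 = $3,000.564
Redhawk Township: $306,180 × 0.00453 = $1,386.9954
Linden USD: $306,180 × 0.0141 = $4,317.138
City of Ashport: $306,180 × 0.00257 = $786.8826
Total tax = $9,491.58
Effective rate = $9,491.58 ÷ $2,187,000 = 0.43% of market value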